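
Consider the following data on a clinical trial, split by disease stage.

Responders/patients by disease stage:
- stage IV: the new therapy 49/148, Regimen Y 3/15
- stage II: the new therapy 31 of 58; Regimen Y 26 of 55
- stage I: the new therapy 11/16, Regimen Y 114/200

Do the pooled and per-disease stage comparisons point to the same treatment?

Stage IV: the new therapy 49/148 = 33.1%, Regimen Y 3/15 = 20.0% → the new therapy
Stage II: the new therapy 31/58 = 53.4%, Regimen Y 26/55 = 47.3% → the new therapy
Stage I: the new therapy 11/16 = 68.8%, Regimen Y 114/200 = 57.0% → the new therapy
Overall: the new therapy 91/222 = 41.0%, Regimen Y 143/270 = 53.0% → Regimen Y
The new therapy wins each disease group but Regimen Y wins overall — the comparison reverses. The new therapy's patients skew toward stage IV, which has a lower base rate.

No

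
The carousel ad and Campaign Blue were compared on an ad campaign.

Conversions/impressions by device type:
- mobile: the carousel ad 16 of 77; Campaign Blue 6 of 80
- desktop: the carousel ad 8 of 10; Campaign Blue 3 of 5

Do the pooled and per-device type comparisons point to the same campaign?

Yes

Mobile: the carousel ad 16/77 = 20.8%, Campaign Blue 6/80 = 7.5% → the carousel ad
Desktop: the carousel ad 8/10 = 80.0%, Campaign Blue 3/5 = 60.0% → the carousel ad
Overall: the carousel ad 24/87 = 27.6%, Campaign Blue 9/85 = 10.6% → the carousel ad
The carousel ad wins overall and in every device group — no reversal.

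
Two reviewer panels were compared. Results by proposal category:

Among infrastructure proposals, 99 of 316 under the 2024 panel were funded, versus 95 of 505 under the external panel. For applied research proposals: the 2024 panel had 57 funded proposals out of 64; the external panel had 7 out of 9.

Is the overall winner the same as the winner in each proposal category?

Yes

Infrastructure: the 2024 panel 99/316 = 31.3%, the external panel 95/505 = 18.8% → the 2024 panel
Applied research: the 2024 panel 57/64 = 89.1%, the external panel 7/9 = 77.8% → the 2024 panel
Overall: the 2024 panel 156/380 = 41.1%, the external panel 102/514 = 19.8% → the 2024 panel
The 2024 panel wins overall and in every proposal group — no reversal.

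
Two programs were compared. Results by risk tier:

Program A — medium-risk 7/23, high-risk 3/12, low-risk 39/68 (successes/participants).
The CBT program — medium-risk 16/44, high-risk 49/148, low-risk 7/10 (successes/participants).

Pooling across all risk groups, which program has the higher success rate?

Medium-risk: Program A 7/23 = 30.4%, the CBT program 16/44 = 36.4% → the CBT program
High-risk: Program A 3/12 = 25.0%, the CBT program 49/148 = 33.1% → the CBT program
Low-risk: Program A 39/68 = 57.4%, the CBT program 7/10 = 70.0% → the CBT program
Overall: Program A 49/103 = 47.6%, the CBT program 72/202 = 35.6% → Program A
(The CBT program wins every risk group but Program A wins overall — the CBT program's participants skew toward the low-rate high-risk group.)

Program A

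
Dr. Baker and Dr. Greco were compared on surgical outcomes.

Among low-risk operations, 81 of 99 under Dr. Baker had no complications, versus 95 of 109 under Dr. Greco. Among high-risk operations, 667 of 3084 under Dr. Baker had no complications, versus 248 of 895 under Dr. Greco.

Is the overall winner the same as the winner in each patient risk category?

Low-risk: Dr. Baker 81/99 = 81.8%, Dr. Greco 95/109 = 87.2% → Dr. Greco
High-risk: Dr. Baker 667/3084 = 21.6%, Dr. Greco 248/895 = 27.7% → Dr. Greco
Overall: Dr. Baker 748/3183 = 23.5%, Dr. Greco 343/1004 = 34.2% → Dr. Greco
Dr. Greco wins overall and in every patient risk group — no reversal.

Yes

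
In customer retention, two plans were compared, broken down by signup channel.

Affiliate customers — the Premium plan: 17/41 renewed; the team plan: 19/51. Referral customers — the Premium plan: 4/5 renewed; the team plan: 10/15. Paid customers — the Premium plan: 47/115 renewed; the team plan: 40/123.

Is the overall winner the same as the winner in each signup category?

Yes

Affiliate: the Premium plan 17/41 = 41.5%, the team plan 19/51 = 37.3% → the Premium plan
Referral: the Premium plan 4/5 = 80.0%, the team plan 10/15 = 66.7% → the Premium plan
Paid: the Premium plan 47/115 = 40.9%, the team plan 40/123 = 32.5% → the Premium plan
Overall: the Premium plan 68/161 = 42.2%, the team plan 69/189 = 36.5% → the Premium plan
The Premium plan wins overall and in every signup group — no reversal.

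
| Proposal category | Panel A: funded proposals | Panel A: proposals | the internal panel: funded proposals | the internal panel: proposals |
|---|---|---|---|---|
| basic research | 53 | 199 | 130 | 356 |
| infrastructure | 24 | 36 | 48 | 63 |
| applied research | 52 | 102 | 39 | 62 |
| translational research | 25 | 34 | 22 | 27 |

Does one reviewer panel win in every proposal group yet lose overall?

Basic research: Panel A 53/199 = 26.6%, the internal panel 130/356 = 36.5% → the internal panel
Infrastructure: Panel A 24/36 = 66.7%, the internal panel 48/63 = 76.2% → the internal panel
Applied research: Panel A 52/102 = 51.0%, the internal panel 39/62 = 62.9% → the internal panel
Translational research: Panel A 25/34 = 73.5%, the internal panel 22/27 = 81.5% → the internal panel
Overall: Panel A 154/371 = 41.5%, the internal panel 239/508 = 47.0% → the internal panel
The internal panel wins overall and in every proposal group — no reversal.

No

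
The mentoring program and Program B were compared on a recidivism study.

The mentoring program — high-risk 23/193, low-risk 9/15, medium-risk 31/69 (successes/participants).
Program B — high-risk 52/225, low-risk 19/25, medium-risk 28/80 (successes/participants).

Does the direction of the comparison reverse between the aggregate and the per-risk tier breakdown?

No

High-risk: the mentoring program 23/193 = 11.9%, Program B 52/225 = 23.1% → Program B
Low-risk: the mentoring program 9/15 = 60.0%, Program B 19/25 = 76.0% → Program B
Medium-risk: the mentoring program 31/69 = 44.9%, Program B 28/80 = 35.0% → the mentoring program
Overall: the mentoring program 63/277 = 22.7%, Program B 99/330 = 30.0% → Program B
Neither sweeps: the mentoring program wins 1 of 3 groups, Program B wins 2. Program B wins overall but not every group — no Simpson reversal.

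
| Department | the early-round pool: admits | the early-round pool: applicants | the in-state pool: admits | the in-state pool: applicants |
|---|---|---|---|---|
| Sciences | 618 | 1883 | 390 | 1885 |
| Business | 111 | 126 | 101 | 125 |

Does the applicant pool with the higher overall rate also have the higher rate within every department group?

Sciences: the early-round pool 618/1883 = 32.8%, the in-state pool 390/1885 = 20.7% → the early-round pool
Business: the early-round pool 111/126 = 88.1%, the in-state pool 101/125 = 80.8% → the early-round pool
Overall: the early-round pool 729/2009 = 36.3%, the in-state pool 491/2010 = 24.4% → the early-round pool
The early-round pool wins overall and in every department group — no reversal.

Yes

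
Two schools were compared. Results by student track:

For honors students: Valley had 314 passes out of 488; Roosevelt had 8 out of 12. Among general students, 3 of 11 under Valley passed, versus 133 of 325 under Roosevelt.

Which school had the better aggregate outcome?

Valley

Honors: Valley 314/488 = 64.3%, Roosevelt 8/12 = 66.7% → Roosevelt
General: Valley 3/11 = 27.3%, Roosevelt 133/325 = 40.9% → Roosevelt
Overall: Valley 317/499 = 63.5%, Roosevelt 141/337 = 41.8% → Valley
(Roosevelt wins every student group but Valley wins overall — Roosevelt's students skew toward the low-rate general group.)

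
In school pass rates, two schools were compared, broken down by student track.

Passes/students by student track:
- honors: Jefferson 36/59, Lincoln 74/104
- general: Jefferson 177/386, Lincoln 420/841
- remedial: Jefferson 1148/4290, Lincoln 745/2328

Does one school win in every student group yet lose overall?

No

Honors: Jefferson 36/59 = 61.0%, Lincoln 74/104 = 71.2% → Lincoln
General: Jefferson 177/386 = 45.9%, Lincoln 420/841 = 49.9% → Lincoln
Remedial: Jefferson 1148/4290 = 26.8%, Lincoln 745/2328 = 32.0% → Lincoln
Overall: Jefferson 1361/4735 = 28.7%, Lincoln 1239/3273 = 37.9% → Lincoln
Lincoln wins overall and in every student group — no reversal.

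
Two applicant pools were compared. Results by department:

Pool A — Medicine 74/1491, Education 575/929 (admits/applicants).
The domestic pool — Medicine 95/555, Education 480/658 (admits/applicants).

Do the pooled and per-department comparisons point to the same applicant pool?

Medicine: Pool A 74/1491 = 5.0%, the domestic pool 95/555 = 17.1% → the domestic pool
Education: Pool A 575/929 = 61.9%, the domestic pool 480/658 = 72.9% → the domestic pool
Overall: Pool A 649/2420 = 26.8%, the domestic pool 575/1213 = 47.4% → the domestic pool
The domestic pool wins overall and in every department group — no reversal.

Yes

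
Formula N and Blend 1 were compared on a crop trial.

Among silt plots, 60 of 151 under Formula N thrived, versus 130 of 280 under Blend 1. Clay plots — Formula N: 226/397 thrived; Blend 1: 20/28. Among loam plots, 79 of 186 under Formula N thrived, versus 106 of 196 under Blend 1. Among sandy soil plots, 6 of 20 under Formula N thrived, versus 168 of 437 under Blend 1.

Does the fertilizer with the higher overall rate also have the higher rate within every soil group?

Silt: Formula N 60/151 = 39.7%, Blend 1 130/280 = 46.4% → Blend 1
Clay: Formula N 226/397 = 56.9%, Blend 1 20/28 = 71.4% → Blend 1
Loam: Formula N 79/186 = 42.5%, Blend 1 106/196 = 54.1% → Blend 1
Sandy soil: Formula N 6/20 = 30.0%, Blend 1 168/437 = 38.4% → Blend 1
Overall: Formula N 371/754 = 49.2%, Blend 1 424/941 = 45.1% → Formula N
Blend 1 wins each soil group but Formula N wins overall — the comparison reverses. Blend 1's plots skew toward sandy soil, which has a lower base rate.

No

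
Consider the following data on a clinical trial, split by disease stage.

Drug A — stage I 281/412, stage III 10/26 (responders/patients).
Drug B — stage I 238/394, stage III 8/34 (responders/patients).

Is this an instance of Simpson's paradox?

No

Stage I: Drug A 281/412 = 68.2%, Drug B 238/394 = 60.4% → Drug A
Stage III: Drug A 10/26 = 38.5%, Drug B 8/34 = 23.5% → Drug A
Overall: Drug A 291/438 = 66.4%, Drug B 246/428 = 57.5% → Drug A
Drug A wins overall and in every disease group — no reversal.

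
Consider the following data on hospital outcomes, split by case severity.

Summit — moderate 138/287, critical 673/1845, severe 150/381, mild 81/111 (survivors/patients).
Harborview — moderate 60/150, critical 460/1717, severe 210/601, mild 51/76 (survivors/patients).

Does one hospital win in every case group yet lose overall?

Moderate: Summit 138/287 = 48.1%, Harborview 60/150 = 40.0% → Summit
Critical: Summit 673/1845 = 36.5%, Harborview 460/1717 = 26.8% → Summit
Severe: Summit 150/381 = 39.4%, Harborview 210/601 = 34.9% → Summit
Mild: Summit 81/111 = 73.0%, Harborview 51/76 = 67.1% → Summit
Overall: Summit 1042/2624 = 39.7%, Harborview 781/2544 = 30.7% → Summit
Summit wins overall and in every case group — no reversal.

No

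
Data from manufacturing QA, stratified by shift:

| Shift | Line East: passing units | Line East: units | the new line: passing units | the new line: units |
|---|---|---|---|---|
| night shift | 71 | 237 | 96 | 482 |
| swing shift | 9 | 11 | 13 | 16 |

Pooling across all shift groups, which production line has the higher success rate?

Night shift: Line East 71/237 = 30.0%, the new line 96/482 = 19.9% → Line East
Swing shift: Line East 9/11 = 81.8%, the new line 13/16 = 81.2% → Line East
Overall: Line East 80/248 = 32.3%, the new line 109/498 = 21.9% → Line East

Line East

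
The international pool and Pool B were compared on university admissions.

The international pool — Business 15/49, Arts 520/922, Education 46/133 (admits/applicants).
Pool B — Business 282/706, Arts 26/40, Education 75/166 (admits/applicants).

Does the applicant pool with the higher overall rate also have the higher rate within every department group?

Business: the international pool 15/49 = 30.6%, Pool B 282/706 = 39.9% → Pool B
Arts: the international pool 520/922 = 56.4%, Pool B 26/40 = 65.0% → Pool B
Education: the international pool 46/133 = 34.6%, Pool B 75/166 = 45.2% → Pool B
Overall: the international pool 581/1104 = 52.6%, Pool B 383/912 = 42.0% → the international pool
Pool B wins each department group but the international pool wins overall — the comparison reverses. Pool B's applicants skew toward Business, which has a lower base rate.

No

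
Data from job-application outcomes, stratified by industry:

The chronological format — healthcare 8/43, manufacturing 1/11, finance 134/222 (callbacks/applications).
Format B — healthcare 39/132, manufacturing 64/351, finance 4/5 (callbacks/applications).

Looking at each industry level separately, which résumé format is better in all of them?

Healthcare: the chronological format 8/43 = 18.6%, Format B 39/132 = 29.5% → Format B
Manufacturing: the chronological format 1/11 = 9.1%, Format B 64/351 = 18.2% → Format B
Finance: the chronological format 134/222 = 60.4%, Format B 4/5 = 80.0% → Format B
Format B has the higher rate in all 3 groups.

Format B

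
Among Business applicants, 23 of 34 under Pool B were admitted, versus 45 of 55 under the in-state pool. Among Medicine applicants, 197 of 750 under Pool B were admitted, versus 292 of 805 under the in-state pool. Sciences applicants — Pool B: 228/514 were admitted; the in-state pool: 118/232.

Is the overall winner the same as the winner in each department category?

Business: Pool B 23/34 = 67.6%, the in-state pool 45/55 = 81.8% → the in-state pool
Medicine: Pool B 197/750 = 26.3%, the in-state pool 292/805 = 36.3% → the in-state pool
Sciences: Pool B 228/514 = 44.4%, the in-state pool 118/232 = 50.9% → the in-state pool
Overall: Pool B 448/1298 = 34.5%, the in-state pool 455/1092 = 41.7% → the in-state pool
The in-state pool wins overall and in every department group — no reversal.

Yes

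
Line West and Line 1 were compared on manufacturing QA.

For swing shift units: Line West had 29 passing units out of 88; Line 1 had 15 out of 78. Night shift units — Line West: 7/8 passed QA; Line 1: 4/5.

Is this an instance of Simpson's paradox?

No

Swing shift: Line West 29/88 = 33.0%, Line 1 15/78 = 19.2% → Line West
Night shift: Line West 7/8 = 87.5%, Line 1 4/5 = 80.0% → Line West
Overall: Line West 36/96 = 37.5%, Line 1 19/83 = 22.9% → Line West
Line West wins overall and in every shift group — no reversal.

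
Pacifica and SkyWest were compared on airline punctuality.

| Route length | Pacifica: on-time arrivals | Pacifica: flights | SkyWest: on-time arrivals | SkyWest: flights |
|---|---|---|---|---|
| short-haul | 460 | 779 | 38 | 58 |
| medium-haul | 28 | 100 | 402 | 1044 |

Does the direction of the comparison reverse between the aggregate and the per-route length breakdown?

Yes

Short-haul: Pacifica 460/779 = 59.1%, SkyWest 38/58 = 65.5% → SkyWest
Medium-haul: Pacifica 28/100 = 28.0%, SkyWest 402/1044 = 38.5% → SkyWest
Overall: Pacifica 488/879 = 55.5%, SkyWest 440/1102 = 39.9% → Pacifica
SkyWest wins each route group but Pacifica wins overall — the comparison reverses. SkyWest's flights skew toward medium-haul, which has a lower base rate.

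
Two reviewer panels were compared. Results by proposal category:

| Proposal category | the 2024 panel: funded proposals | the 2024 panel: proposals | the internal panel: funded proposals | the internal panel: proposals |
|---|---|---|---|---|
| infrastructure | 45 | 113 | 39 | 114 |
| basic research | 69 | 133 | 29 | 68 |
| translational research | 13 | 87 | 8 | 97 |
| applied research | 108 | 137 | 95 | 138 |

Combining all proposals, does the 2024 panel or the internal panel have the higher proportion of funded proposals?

Infrastructure: the 2024 panel 45/113 = 39.8%, the internal panel 39/114 = 34.2% → the 2024 panel
Basic research: the 2024 panel 69/133 = 51.9%, the internal panel 29/68 = 42.6% → the 2024 panel
Translational research: the 2024 panel 13/87 = 14.9%, the internal panel 8/97 = 8.2% → the 2024 panel
Applied research: the 2024 panel 108/137 = 78.8%, the internal panel 95/138 = 68.8% → the 2024 panel
Overall: the 2024 panel 235/470 = 50.0%, the internal panel 171/417 = 41.0% → the 2024 panel

the 2024 panel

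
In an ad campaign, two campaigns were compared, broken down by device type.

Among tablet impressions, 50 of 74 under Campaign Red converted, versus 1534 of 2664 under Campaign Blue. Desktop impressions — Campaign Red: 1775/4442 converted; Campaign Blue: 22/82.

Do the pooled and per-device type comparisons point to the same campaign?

No

Tablet: Campaign Red 50/74 = 67.6%, Campaign Blue 1534/2664 = 57.6% → Campaign Red
Desktop: Campaign Red 1775/4442 = 40.0%, Campaign Blue 22/82 = 26.8% → Campaign Red
Overall: Campaign Red 1825/4516 = 40.4%, Campaign Blue 1556/2746 = 56.7% → Campaign Blue
Campaign Red wins each device group but Campaign Blue wins overall — the comparison reverses. Campaign Red's impressions skew toward desktop, which has a lower base rate.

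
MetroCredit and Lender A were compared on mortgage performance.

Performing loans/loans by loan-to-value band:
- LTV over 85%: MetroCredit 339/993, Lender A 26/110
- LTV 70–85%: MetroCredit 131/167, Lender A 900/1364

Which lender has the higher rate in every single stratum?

MetroCredit

LTV over 85%: MetroCredit 339/993 = 34.1%, Lender A 26/110 = 23.6% → MetroCredit
LTV 70–85%: MetroCredit 131/167 = 78.4%, Lender A 900/1364 = 66.0% → MetroCredit
MetroCredit has the higher rate in both groups.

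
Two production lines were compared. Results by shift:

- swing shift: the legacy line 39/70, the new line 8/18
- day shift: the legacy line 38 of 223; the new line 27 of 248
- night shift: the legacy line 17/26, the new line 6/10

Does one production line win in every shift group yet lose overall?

No

Swing shift: the legacy line 39/70 = 55.7%, the new line 8/18 = 44.4% → the legacy line
Day shift: the legacy line 38/223 = 17.0%, the new line 27/248 = 10.9% → the legacy line
Night shift: the legacy line 17/26 = 65.4%, the new line 6/10 = 60.0% → the legacy line
Overall: the legacy line 94/319 = 29.5%, the new line 41/276 = 14.9% → the legacy line
The legacy line wins overall and in every shift group — no reversal.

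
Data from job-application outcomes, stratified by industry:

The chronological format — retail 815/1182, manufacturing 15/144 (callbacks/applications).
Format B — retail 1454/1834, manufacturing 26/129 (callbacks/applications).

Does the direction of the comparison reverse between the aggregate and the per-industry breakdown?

No

Retail: the chronological format 815/1182 = 69.0%, Format B 1454/1834 = 79.3% → Format B
Manufacturing: the chronological format 15/144 = 10.4%, Format B 26/129 = 20.2% → Format B
Overall: the chronological format 830/1326 = 62.6%, Format B 1480/1963 = 75.4% → Format B
Format B wins overall and in every industry group — no reversal.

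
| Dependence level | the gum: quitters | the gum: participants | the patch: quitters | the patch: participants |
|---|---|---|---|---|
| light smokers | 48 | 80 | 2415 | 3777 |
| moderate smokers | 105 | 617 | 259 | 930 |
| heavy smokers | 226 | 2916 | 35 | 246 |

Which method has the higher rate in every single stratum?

Light smokers: the gum 48/80 = 60.0%, the patch 2415/3777 = 63.9% → the patch
Moderate smokers: the gum 105/617 = 17.0%, the patch 259/930 = 27.8% → the patch
Heavy smokers: the gum 226/2916 = 7.8%, the patch 35/246 = 14.2% → the patch
The patch has the higher rate in all 3 groups.

the patch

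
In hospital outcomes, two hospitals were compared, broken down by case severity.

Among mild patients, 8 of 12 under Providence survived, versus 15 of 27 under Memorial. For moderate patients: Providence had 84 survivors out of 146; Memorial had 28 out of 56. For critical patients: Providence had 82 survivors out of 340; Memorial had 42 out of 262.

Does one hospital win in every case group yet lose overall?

No

Mild: Providence 8/12 = 66.7%, Memorial 15/27 = 55.6% → Providence
Moderate: Providence 84/146 = 57.5%, Memorial 28/56 = 50.0% → Providence
Critical: Providence 82/340 = 24.1%, Memorial 42/262 = 16.0% → Providence
Overall: Providence 174/498 = 34.9%, Memorial 85/345 = 24.6% → Providence
Providence wins overall and in every case group — no reversal.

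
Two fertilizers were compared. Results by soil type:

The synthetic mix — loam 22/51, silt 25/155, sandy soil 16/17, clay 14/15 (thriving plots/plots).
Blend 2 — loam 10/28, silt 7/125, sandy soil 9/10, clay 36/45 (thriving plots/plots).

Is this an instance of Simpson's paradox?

No

Loam: the synthetic mix 22/51 = 43.1%, Blend 2 10/28 = 35.7% → the synthetic mix
Silt: the synthetic mix 25/155 = 16.1%, Blend 2 7/125 = 5.6% → the synthetic mix
Sandy soil: the synthetic mix 16/17 = 94.1%, Blend 2 9/10 = 90.0% → the synthetic mix
Clay: the synthetic mix 14/15 = 93.3%, Blend 2 36/45 = 80.0% → the synthetic mix
Overall: the synthetic mix 77/238 = 32.4%, Blend 2 62/208 = 29.8% → the synthetic mix
The synthetic mix wins overall and in every soil group — no reversal.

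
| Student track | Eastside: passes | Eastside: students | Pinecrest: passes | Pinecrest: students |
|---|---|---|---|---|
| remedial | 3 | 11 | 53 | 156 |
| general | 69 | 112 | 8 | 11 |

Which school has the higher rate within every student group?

Remedial: Eastside 3/11 = 27.3%, Pinecrest 53/156 = 34.0% → Pinecrest
General: Eastside 69/112 = 61.6%, Pinecrest 8/11 = 72.7% → Pinecrest
Pinecrest has the higher rate in both groups.

Pinecrest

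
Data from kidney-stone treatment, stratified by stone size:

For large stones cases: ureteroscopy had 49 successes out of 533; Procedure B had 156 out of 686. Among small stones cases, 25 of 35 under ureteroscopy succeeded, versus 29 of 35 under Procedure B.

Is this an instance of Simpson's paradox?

No

Large stones: ureteroscopy 49/533 = 9.2%, Procedure B 156/686 = 22.7% → Procedure B
Small stones: ureteroscopy 25/35 = 71.4%, Procedure B 29/35 = 82.9% → Procedure B
Overall: ureteroscopy 74/568 = 13.0%, Procedure B 185/721 = 25.7% → Procedure B
Procedure B wins overall and in every stone group — no reversal.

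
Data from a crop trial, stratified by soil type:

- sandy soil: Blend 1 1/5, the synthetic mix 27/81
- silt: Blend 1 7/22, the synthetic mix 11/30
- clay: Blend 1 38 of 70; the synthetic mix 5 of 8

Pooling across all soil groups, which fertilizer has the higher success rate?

Blend 1

Sandy soil: Blend 1 1/5 = 20.0%, the synthetic mix 27/81 = 33.3% → the synthetic mix
Silt: Blend 1 7/22 = 31.8%, the synthetic mix 11/30 = 36.7% → the synthetic mix
Clay: Blend 1 38/70 = 54.3%, the synthetic mix 5/8 = 62.5% → the synthetic mix
Overall: Blend 1 46/97 = 47.4%, the synthetic mix 43/119 = 36.1% → Blend 1
(The synthetic mix wins every soil group but Blend 1 wins overall — the synthetic mix's plots skew toward the low-rate sandy soil group.)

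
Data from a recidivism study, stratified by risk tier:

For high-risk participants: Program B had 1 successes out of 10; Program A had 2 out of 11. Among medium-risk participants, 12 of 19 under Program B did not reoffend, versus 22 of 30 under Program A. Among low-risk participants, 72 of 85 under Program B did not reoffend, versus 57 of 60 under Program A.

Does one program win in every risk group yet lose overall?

No

High-risk: Program B 1/10 = 10.0%, Program A 2/11 = 18.2% → Program A
Medium-risk: Program B 12/19 = 63.2%, Program A 22/30 = 73.3% → Program A
Low-risk: Program B 72/85 = 84.7%, Program A 57/60 = 95.0% → Program A
Overall: Program B 85/114 = 74.6%, Program A 81/101 = 80.2% → Program A
Program A wins overall and in every risk group — no reversal.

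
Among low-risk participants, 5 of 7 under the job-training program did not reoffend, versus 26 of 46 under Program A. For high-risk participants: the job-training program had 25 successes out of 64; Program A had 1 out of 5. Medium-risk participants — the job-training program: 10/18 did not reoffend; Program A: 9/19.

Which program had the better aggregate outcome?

Program A

Low-risk: the job-training program 5/7 = 71.4%, Program A 26/46 = 56.5% → the job-training program
High-risk: the job-training program 25/64 = 39.1%, Program A 1/5 = 20.0% → the job-training program
Medium-risk: the job-training program 10/18 = 55.6%, Program A 9/19 = 47.4% → the job-training program
Overall: the job-training program 40/89 = 44.9%, Program A 36/70 = 51.4% → Program A
(The job-training program wins every risk group but Program A wins overall — the job-training program's participants skew toward the low-rate high-risk group.)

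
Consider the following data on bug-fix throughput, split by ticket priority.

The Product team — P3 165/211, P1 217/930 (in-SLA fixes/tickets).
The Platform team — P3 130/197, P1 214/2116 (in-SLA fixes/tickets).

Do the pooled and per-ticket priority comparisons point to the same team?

Yes

P3: the Product team 165/211 = 78.2%, the Platform team 130/197 = 66.0% → the Product team
P1: the Product team 217/930 = 23.3%, the Platform team 214/2116 = 10.1% → the Product team
Overall: the Product team 382/1141 = 33.5%, the Platform team 344/2313 = 14.9% → the Product team
The Product team wins overall and in every ticket group — no reversal.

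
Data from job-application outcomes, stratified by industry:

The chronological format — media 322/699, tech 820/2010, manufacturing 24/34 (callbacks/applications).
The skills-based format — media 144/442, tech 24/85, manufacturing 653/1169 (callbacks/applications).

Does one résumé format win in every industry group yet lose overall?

Media: the chronological format 322/699 = 46.1%, the skills-based format 144/442 = 32.6% → the chronological format
Tech: the chronological format 820/2010 = 40.8%, the skills-based format 24/85 = 28.2% → the chronological format
Manufacturing: the chronological format 24/34 = 70.6%, the skills-based format 653/1169 = 55.9% → the chronological format
Overall: the chronological format 1166/2743 = 42.5%, the skills-based format 821/1696 = 48.4% → the skills-based format
The chronological format wins each industry group but the skills-based format wins overall — the comparison reverses. The chronological format's applications skew toward tech, which has a lower base rate.

Yes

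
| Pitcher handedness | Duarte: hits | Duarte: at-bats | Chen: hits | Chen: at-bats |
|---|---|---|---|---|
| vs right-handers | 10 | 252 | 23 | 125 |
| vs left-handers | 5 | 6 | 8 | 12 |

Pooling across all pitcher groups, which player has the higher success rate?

Chen

Vs right-handers: Duarte 10/252 = 4.0%, Chen 23/125 = 18.4% → Chen
Vs left-handers: Duarte 5/6 = 83.3%, Chen 8/12 = 66.7% → Duarte
Overall: Duarte 15/258 = 5.8%, Chen 31/137 = 22.6% → Chen
(Neither sweeps every pitcher group, but Chen has the higher pooled rate.)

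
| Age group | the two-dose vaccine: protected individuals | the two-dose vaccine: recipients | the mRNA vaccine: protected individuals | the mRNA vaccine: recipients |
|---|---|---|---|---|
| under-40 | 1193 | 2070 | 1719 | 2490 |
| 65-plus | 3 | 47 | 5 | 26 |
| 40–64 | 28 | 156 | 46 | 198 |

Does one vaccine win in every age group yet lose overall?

Under-40: the two-dose vaccine 1193/2070 = 57.6%, the mRNA vaccine 1719/2490 = 69.0% → the mRNA vaccine
65-plus: the two-dose vaccine 3/47 = 6.4%, the mRNA vaccine 5/26 = 19.2% → the mRNA vaccine
40–64: the two-dose vaccine 28/156 = 17.9%, the mRNA vaccine 46/198 = 23.2% → the mRNA vaccine
Overall: the two-dose vaccine 1224/2273 = 53.8%, the mRNA vaccine 1770/2714 = 65.2% → the mRNA vaccine
The mRNA vaccine wins overall and in every age group — no reversal.

No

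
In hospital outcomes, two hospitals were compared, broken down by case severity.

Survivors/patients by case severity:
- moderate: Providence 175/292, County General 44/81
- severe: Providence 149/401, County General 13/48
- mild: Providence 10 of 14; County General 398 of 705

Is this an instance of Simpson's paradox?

Moderate: Providence 175/292 = 59.9%, County General 44/81 = 54.3% → Providence
Severe: Providence 149/401 = 37.2%, County General 13/48 = 27.1% → Providence
Mild: Providence 10/14 = 71.4%, County General 398/705 = 56.5% → Providence
Overall: Providence 334/707 = 47.2%, County General 455/834 = 54.6% → County General
Providence wins each case group but County General wins overall — the comparison reverses. Providence's patients skew toward severe, which has a lower base rate.

Yes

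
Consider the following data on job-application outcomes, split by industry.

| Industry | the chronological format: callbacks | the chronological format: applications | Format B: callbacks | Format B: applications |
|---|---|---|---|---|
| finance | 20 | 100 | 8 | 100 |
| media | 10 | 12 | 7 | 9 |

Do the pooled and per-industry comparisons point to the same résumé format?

Yes

Finance: the chronological format 20/100 = 20.0%, Format B 8/100 = 8.0% → the chronological format
Media: the chronological format 10/12 = 83.3%, Format B 7/9 = 77.8% → the chronological format
Overall: the chronological format 30/112 = 26.8%, Format B 15/109 = 13.8% → the chronological format
The chronological format wins overall and in every industry group — no reversal.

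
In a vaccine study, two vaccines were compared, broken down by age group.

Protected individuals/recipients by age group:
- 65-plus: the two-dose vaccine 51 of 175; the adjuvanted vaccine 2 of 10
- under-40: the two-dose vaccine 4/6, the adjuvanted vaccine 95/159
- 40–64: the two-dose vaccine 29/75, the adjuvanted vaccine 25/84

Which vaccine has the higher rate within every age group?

the two-dose vaccine

65-plus: the two-dose vaccine 51/175 = 29.1%, the adjuvanted vaccine 2/10 = 20.0% → the two-dose vaccine
Under-40: the two-dose vaccine 4/6 = 66.7%, the adjuvanted vaccine 95/159 = 59.7% → the two-dose vaccine
40–64: the two-dose vaccine 29/75 = 38.7%, the adjuvanted vaccine 25/84 = 29.8% → the two-dose vaccine
The two-dose vaccine has the higher rate in all 3 groups.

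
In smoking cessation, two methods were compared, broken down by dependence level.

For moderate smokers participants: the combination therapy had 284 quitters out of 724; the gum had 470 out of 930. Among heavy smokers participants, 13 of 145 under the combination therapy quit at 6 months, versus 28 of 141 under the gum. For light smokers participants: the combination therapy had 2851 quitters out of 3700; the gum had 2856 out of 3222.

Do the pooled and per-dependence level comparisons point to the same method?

Moderate smokers: the combination therapy 284/724 = 39.2%, the gum 470/930 = 50.5% → the gum
Heavy smokers: the combination therapy 13/145 = 9.0%, the gum 28/141 = 19.9% → the gum
Light smokers: the combination therapy 2851/3700 = 77.1%, the gum 2856/3222 = 88.6% → the gum
Overall: the combination therapy 3148/4569 = 68.9%, the gum 3354/4293 = 78.1% → the gum
The gum wins overall and in every dependence group — no reversal.

Yes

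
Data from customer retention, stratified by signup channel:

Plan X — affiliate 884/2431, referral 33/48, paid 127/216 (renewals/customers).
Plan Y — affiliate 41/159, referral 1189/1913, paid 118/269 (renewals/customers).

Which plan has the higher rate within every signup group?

Affiliate: Plan X 884/2431 = 36.4%, Plan Y 41/159 = 25.8% → Plan X
Referral: Plan X 33/48 = 68.8%, Plan Y 1189/1913 = 62.2% → Plan X
Paid: Plan X 127/216 = 58.8%, Plan Y 118/269 = 43.9% → Plan X
Plan X has the higher rate in all 3 groups.

Plan X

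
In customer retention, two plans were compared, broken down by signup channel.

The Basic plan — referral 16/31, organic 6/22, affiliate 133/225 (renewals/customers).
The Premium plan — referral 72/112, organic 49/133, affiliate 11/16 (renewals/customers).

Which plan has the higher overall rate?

Referral: the Basic plan 16/31 = 51.6%, the Premium plan 72/112 = 64.3% → the Premium plan
Organic: the Basic plan 6/22 = 27.3%, the Premium plan 49/133 = 36.8% → the Premium plan
Affiliate: the Basic plan 133/225 = 59.1%, the Premium plan 11/16 = 68.8% → the Premium plan
Overall: the Basic plan 155/278 = 55.8%, the Premium plan 132/261 = 50.6% → the Basic plan
(The Premium plan wins every signup group but the Basic plan wins overall — the Premium plan's customers skew toward the low-rate organic group.)

the Basic plan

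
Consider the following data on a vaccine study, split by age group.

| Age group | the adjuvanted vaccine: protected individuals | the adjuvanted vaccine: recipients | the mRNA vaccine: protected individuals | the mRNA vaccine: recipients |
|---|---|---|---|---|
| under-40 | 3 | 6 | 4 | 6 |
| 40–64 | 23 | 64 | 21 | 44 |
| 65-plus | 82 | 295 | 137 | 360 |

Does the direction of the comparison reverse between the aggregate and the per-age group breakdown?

Under-40: the adjuvanted vaccine 3/6 = 50.0%, the mRNA vaccine 4/6 = 66.7% → the mRNA vaccine
40–64: the adjuvanted vaccine 23/64 = 35.9%, the mRNA vaccine 21/44 = 47.7% → the mRNA vaccine
65-plus: the adjuvanted vaccine 82/295 = 27.8%, the mRNA vaccine 137/360 = 38.1% → the mRNA vaccine
Overall: the adjuvanted vaccine 108/365 = 29.6%, the mRNA vaccine 162/410 = 39.5% → the mRNA vaccine
The mRNA vaccine wins overall and in every age group — no reversal.

No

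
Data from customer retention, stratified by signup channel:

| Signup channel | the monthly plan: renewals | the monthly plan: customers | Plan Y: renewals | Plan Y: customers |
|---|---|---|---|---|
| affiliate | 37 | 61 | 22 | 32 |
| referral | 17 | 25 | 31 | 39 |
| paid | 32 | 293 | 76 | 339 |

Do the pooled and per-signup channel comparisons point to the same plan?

Affiliate: the monthly plan 37/61 = 60.7%, Plan Y 22/32 = 68.8% → Plan Y
Referral: the monthly plan 17/25 = 68.0%, Plan Y 31/39 = 79.5% → Plan Y
Paid: the monthly plan 32/293 = 10.9%, Plan Y 76/339 = 22.4% → Plan Y
Overall: the monthly plan 86/379 = 22.7%, Plan Y 129/410 = 31.5% → Plan Y
Plan Y wins overall and in every signup group — no reversal.

Yes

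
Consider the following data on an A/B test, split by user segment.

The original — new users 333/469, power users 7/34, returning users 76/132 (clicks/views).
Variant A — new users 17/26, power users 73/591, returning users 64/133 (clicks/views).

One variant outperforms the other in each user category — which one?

New users: the original 333/469 = 71.0%, Variant A 17/26 = 65.4% → the original
Power users: the original 7/34 = 20.6%, Variant A 73/591 = 12.4% → the original
Returning users: the original 76/132 = 57.6%, Variant A 64/133 = 48.1% → the original
The original has the higher rate in all 3 groups.

the original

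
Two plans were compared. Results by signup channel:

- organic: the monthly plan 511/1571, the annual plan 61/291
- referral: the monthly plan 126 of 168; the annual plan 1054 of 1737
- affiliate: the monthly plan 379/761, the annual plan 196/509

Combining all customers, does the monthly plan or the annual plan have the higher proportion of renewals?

Organic: the monthly plan 511/1571 = 32.5%, the annual plan 61/291 = 21.0% → the monthly plan
Referral: the monthly plan 126/168 = 75.0%, the annual plan 1054/1737 = 60.7% → the monthly plan
Affiliate: the monthly plan 379/761 = 49.8%, the annual plan 196/509 = 38.5% → the monthly plan
Overall: the monthly plan 1016/2500 = 40.6%, the annual plan 1311/2537 = 51.7% → the annual plan
(The monthly plan wins every signup group but the annual plan wins overall — the monthly plan's customers skew toward the low-rate organic group.)

the annual plan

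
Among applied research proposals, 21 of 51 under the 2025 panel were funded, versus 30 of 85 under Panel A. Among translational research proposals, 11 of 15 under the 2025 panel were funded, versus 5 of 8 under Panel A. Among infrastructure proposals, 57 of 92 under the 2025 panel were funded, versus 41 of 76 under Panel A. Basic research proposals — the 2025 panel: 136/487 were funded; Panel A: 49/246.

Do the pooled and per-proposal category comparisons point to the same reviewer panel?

Applied research: the 2025 panel 21/51 = 41.2%, Panel A 30/85 = 35.3% → the 2025 panel
Translational research: the 2025 panel 11/15 = 73.3%, Panel A 5/8 = 62.5% → the 2025 panel
Infrastructure: the 2025 panel 57/92 = 62.0%, Panel A 41/76 = 53.9% → the 2025 panel
Basic research: the 2025 panel 136/487 = 27.9%, Panel A 49/246 = 19.9% → the 2025 panel
Overall: the 2025 panel 225/645 = 34.9%, Panel A 125/415 = 30.1% → the 2025 panel
The 2025 panel wins overall and in every proposal group — no reversal.

Yes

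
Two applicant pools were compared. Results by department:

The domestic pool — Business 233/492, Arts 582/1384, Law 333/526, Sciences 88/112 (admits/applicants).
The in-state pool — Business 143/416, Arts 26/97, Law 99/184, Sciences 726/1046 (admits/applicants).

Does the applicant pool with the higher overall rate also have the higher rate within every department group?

Business: the domestic pool 233/492 = 47.4%, the in-state pool 143/416 = 34.4% → the domestic pool
Arts: the domestic pool 582/1384 = 42.1%, the in-state pool 26/97 = 26.8% → the domestic pool
Law: the domestic pool 333/526 = 63.3%, the in-state pool 99/184 = 53.8% → the domestic pool
Sciences: the domestic pool 88/112 = 78.6%, the in-state pool 726/1046 = 69.4% → the domestic pool
Overall: the domestic pool 1236/2514 = 49.2%, the in-state pool 994/1743 = 57.0% → the in-state pool
The domestic pool wins each department group but the in-state pool wins overall — the comparison reverses. The domestic pool's applicants skew toward Arts, which has a lower base rate.

No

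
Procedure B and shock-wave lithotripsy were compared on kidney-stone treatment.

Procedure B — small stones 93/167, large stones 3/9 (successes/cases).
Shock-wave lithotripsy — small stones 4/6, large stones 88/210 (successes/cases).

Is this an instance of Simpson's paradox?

Small stones: Procedure B 93/167 = 55.7%, shock-wave lithotripsy 4/6 = 66.7% → shock-wave lithotripsy
Large stones: Procedure B 3/9 = 33.3%, shock-wave lithotripsy 88/210 = 41.9% → shock-wave lithotripsy
Overall: Procedure B 96/176 = 54.5%, shock-wave lithotripsy 92/216 = 42.6% → Procedure B
Shock-wave lithotripsy wins each stone group but Procedure B wins overall — the comparison reverses. Shock-wave lithotripsy's cases skew toward large stones, which has a lower base rate.

Yes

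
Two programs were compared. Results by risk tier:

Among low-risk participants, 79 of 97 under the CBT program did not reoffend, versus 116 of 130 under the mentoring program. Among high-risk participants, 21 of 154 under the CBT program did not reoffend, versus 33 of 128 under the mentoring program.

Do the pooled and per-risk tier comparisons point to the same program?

Low-risk: the CBT program 79/97 = 81.4%, the mentoring program 116/130 = 89.2% → the mentoring program
High-risk: the CBT program 21/154 = 13.6%, the mentoring program 33/128 = 25.8% → the mentoring program
Overall: the CBT program 100/251 = 39.8%, the mentoring program 149/258 = 57.8% → the mentoring program
The mentoring program wins overall and in every risk group — no reversal.

Yes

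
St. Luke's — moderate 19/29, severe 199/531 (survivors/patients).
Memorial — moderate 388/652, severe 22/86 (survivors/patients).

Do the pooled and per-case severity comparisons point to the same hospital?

Moderate: St. Luke's 19/29 = 65.5%, Memorial 388/652 = 59.5% → St. Luke's
Severe: St. Luke's 199/531 = 37.5%, Memorial 22/86 = 25.6% → St. Luke's
Overall: St. Luke's 218/560 = 38.9%, Memorial 410/738 = 55.6% → Memorial
St. Luke's wins each case group but Memorial wins overall — the comparison reverses. St. Luke's's patients skew toward severe, which has a lower base rate.

No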